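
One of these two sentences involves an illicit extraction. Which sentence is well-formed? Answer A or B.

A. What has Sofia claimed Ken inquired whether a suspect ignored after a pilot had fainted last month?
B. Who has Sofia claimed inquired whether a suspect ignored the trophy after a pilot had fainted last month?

B

In A, the wh-phrase is extracted from inside a wh-island (introduced by "whether"), which blocks movement.
In B, the extraction path crosses only that-complement boundaries, which are transparent.
So B is grammatical.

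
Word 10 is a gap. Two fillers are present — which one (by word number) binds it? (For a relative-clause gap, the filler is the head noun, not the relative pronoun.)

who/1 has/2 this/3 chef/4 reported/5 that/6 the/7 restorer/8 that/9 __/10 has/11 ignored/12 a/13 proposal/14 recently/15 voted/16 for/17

The marked gap is inside the relative clause, the subject of "ignored".
Its filler is the head noun "restorer" (via "that"), at word 8.
(The other dependency links word 1 to a gap after word 17.)

8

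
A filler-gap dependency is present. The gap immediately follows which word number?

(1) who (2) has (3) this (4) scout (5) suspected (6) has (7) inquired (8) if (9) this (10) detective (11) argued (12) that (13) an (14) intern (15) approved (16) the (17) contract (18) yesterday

5

The displaced element is "who" (word 1).
It is linked across 1 clause boundary (Ø).
It functions as the subject of "inquired", so the gap sits immediately after word 5 ("suspected").
Base order: This scout has suspected that who has inquired if this detective argued that an intern approved the contract yesterday.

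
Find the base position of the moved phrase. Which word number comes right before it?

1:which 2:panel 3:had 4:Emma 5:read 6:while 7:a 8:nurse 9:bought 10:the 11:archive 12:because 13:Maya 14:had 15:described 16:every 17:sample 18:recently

The displaced element is "which panel" (word 2).
It functions as the direct object of "read", so the gap sits immediately after word 5 ("read").
Base order: Emma had read which panel while a nurse bought the archive because Maya had described every sample recently.

5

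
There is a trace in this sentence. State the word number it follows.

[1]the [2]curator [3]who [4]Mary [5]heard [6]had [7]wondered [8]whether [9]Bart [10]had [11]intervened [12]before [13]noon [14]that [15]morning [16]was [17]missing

5

The displaced element is "the curator" (word 2).
It is linked across 1 clause boundary (Ø).
It functions as the subject of "wondered", so the gap sits immediately after word 5 ("heard").
Base order: Mary heard the curator had wondered whether Bart had intervened before noon that morning.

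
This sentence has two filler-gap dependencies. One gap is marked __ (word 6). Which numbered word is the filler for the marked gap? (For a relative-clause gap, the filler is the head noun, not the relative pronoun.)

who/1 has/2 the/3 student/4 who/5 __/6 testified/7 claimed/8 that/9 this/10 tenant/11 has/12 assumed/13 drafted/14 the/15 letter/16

4

The marked gap is inside the relative clause, the subject of "testified".
Its filler is the head noun "student" (via "who"), at word 4.
(The other dependency links word 1 to a gap after word 13.)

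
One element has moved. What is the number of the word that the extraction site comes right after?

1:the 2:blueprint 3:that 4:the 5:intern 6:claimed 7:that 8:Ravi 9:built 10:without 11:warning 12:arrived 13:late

The displaced element is "the blueprint" (word 2).
It is linked across 1 clause boundary (that).
It functions as the direct object of "built", so the gap sits immediately after word 9 ("built").
Base order: The intern claimed that Ravi built the blueprint without warning.

9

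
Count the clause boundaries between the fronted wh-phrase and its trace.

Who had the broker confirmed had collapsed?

1

"who" is extracted from the subject of "collapsed".
Boundaries crossed, outermost first: [Ø] — 1 in total.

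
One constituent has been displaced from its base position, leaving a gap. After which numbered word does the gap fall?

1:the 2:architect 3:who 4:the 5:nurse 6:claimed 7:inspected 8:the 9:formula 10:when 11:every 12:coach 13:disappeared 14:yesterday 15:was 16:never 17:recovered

6

The displaced element is "the architect" (word 2).
It is linked across 1 clause boundary (Ø).
It functions as the subject of "inspected", so the gap sits immediately after word 6 ("claimed").
Base order: The nurse claimed that the architect inspected the formula when every coach disappeared yesterday.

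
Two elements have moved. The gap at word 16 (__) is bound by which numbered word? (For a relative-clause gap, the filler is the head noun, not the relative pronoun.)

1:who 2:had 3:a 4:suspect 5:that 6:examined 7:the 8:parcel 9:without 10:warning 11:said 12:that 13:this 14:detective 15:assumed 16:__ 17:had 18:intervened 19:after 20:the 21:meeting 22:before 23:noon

The marked gap is the subject of "intervened".
Its filler is the fronted wh-phrase "who", at word 1.
(The other dependency links word 4 to a gap after word 5.)

1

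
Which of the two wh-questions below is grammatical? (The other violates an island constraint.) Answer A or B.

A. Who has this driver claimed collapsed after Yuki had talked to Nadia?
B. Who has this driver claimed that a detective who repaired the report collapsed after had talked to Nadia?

In B, the wh-phrase is extracted from inside an adjunct island (introduced by "after"), which blocks movement.
In A, the extraction path crosses only that-complement boundaries, which are transparent.
So A is grammatical.

A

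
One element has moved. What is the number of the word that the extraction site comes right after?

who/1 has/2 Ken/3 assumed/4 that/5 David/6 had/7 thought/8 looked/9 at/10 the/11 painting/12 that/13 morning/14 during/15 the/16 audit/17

8

The displaced element is "who" (word 1).
It is linked across 2 clause boundaries (that → Ø).
It functions as the subject of "looked", so the gap sits immediately after word 8 ("thought").
Base order: Ken has assumed that David had thought that who looked at the painting that morning during the audit.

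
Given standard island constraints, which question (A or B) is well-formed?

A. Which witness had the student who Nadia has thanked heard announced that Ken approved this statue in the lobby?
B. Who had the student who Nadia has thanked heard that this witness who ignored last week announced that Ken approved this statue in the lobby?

A

In B, the wh-phrase is extracted from inside a complex-NP island (relative clause) (introduced by "who"), which blocks movement.
In A, the extraction path crosses only that-complement boundaries, which are transparent.
So A is grammatical.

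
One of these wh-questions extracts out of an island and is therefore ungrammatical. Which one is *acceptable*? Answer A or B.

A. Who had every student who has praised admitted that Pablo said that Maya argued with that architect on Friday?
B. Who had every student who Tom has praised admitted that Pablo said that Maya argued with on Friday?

In A, the wh-phrase is extracted from inside a complex-NP island (relative clause) (introduced by "who"), which blocks movement.
In B, the extraction path crosses only that-complement boundaries, which are transparent.
So B is grammatical.

B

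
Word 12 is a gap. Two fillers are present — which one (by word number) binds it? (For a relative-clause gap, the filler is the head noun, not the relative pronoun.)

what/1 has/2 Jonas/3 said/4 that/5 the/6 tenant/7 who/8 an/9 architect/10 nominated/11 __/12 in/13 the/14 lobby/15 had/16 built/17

7

The marked gap is inside the relative clause, the direct object of "nominated".
Its filler is the head noun "tenant" (via "who"), at word 7.
(The other dependency links word 1 to a gap after word 17.)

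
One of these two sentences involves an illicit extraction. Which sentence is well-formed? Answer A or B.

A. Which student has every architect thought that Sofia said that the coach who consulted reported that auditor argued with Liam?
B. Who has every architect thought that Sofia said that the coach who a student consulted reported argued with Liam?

In A, the wh-phrase is extracted from inside a complex-NP island (relative clause) (introduced by "who"), which blocks movement.
In B, the extraction path crosses only that-complement boundaries, which are transparent.
So B is grammatical.

B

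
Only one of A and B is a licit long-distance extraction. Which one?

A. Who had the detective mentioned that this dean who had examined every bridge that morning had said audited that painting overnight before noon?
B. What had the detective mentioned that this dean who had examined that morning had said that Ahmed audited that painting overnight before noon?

A

In B, the wh-phrase is extracted from inside a complex-NP island (relative clause) (introduced by "who"), which blocks movement.
In A, the extraction path crosses only that-complement boundaries, which are transparent.
So A is grammatical.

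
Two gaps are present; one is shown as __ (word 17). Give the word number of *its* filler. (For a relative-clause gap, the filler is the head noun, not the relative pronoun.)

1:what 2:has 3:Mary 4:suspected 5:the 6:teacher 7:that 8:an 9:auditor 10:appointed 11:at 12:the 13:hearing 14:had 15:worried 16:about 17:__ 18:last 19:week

The marked gap is the object of the preposition "about" of "worried".
Its filler is the fronted wh-phrase "what", at word 1.
(The other dependency links word 6 to a gap after word 10.)

1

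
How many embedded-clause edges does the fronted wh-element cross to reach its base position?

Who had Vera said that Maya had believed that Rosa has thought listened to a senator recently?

"who" is extracted from the subject of "listened".
Boundaries crossed, outermost first: [that], [that], [Ø] — 3 in total.

3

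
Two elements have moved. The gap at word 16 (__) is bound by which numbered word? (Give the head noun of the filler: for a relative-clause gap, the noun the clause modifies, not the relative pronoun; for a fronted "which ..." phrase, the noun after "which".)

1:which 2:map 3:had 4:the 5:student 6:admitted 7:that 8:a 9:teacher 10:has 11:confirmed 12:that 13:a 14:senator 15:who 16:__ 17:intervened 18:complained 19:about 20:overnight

14

The marked gap is inside the relative clause, the subject of "intervened".
Its filler is the head noun "senator" (via "who"), at word 14.
(The other dependency links word 2 to a gap after word 19.)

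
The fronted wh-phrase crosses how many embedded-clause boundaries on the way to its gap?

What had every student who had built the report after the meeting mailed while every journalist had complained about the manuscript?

"what" originates inside the matrix clause — no clause boundary is crossed.

0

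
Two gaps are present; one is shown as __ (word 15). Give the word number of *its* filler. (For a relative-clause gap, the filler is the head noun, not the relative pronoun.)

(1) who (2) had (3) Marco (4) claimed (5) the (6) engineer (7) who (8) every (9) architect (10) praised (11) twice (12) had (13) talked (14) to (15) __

1

The marked gap is the object of the preposition "to" of "talked".
Its filler is the fronted wh-phrase "who", at word 1.
(The other dependency links word 6 to a gap after word 10.)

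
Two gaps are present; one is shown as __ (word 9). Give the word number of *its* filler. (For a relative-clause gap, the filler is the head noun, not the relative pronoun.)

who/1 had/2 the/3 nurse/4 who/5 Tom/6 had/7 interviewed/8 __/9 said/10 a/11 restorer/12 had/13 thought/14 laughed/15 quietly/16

4

The marked gap is inside the relative clause, the direct object of "interviewed".
Its filler is the head noun "nurse" (via "who"), at word 4.
(The other dependency links word 1 to a gap after word 14.)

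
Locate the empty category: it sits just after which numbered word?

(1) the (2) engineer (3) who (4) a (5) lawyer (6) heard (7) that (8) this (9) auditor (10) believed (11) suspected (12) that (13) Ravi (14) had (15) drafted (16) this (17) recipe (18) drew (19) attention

10

The displaced element is "the engineer" (word 2).
It is linked across 2 clause boundaries (that → Ø).
It functions as the subject of "suspected", so the gap sits immediately after word 10 ("believed").
Base order: A lawyer heard that this auditor believed that the engineer suspected that Ravi had drafted this recipe.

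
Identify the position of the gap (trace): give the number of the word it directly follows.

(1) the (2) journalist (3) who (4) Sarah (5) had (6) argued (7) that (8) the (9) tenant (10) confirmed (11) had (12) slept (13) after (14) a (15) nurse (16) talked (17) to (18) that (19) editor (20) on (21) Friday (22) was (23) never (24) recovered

10

The displaced element is "the journalist" (word 2).
It is linked across 2 clause boundaries (that → Ø).
It functions as the subject of "slept", so the gap sits immediately after word 10 ("confirmed").
Base order: Sarah had argued that the tenant confirmed the journalist had slept after a nurse talked to that editor on Friday.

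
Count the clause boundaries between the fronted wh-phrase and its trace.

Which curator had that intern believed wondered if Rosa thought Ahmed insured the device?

"which curator" is extracted from the subject of "wondered".
Boundaries crossed, outermost first: [Ø] — 1 in total.

1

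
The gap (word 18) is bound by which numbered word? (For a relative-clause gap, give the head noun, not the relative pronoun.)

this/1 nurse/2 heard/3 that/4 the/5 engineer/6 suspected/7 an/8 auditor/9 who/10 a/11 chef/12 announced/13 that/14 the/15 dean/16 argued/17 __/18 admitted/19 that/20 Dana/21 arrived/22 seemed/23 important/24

The gap at 18 is the subject of "admitted", inside a relative clause.
The relative pronoun is "who" (word 10); it is bound by the head noun immediately before it.
Its filler is the head noun "auditor", at word 9.

9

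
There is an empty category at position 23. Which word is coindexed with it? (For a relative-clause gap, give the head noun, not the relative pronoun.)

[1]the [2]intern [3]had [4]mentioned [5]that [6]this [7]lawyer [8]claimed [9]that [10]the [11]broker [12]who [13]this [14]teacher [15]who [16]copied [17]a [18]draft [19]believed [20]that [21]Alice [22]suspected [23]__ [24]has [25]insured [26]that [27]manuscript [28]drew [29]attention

The gap at 23 is the subject of "insured", inside a relative clause.
The relative pronoun is "who" (word 12); it is bound by the head noun immediately before it.
Its filler is the head noun "broker", at word 11.

11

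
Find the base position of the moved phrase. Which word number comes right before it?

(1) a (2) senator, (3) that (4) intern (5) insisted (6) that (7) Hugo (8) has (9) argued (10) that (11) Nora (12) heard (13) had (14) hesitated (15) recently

12

The displaced element is "a senator" (word 2).
It is linked across 3 clause boundaries (that → that → Ø).
It functions as the subject of "hesitated", so the gap sits immediately after word 12 ("heard").
Base order: That intern insisted that Hugo has argued that Nora heard that a senator had hesitated recently.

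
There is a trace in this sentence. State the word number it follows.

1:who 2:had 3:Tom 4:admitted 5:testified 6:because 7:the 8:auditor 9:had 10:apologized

4

The displaced element is "who" (word 1).
It is linked across 1 clause boundary (Ø).
It functions as the subject of "testified", so the gap sits immediately after word 4 ("admitted").
Base order: Tom had admitted that who testified because the auditor had apologized.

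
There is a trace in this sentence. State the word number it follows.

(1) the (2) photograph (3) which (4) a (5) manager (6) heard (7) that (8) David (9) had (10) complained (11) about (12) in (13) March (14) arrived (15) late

11

The displaced element is "the photograph" (word 2).
It is linked across 1 clause boundary (that).
It functions as the object of the preposition "about" of "complained", so the gap sits immediately after word 11 ("about").
Base order: A manager heard that David had complained about the photograph in March.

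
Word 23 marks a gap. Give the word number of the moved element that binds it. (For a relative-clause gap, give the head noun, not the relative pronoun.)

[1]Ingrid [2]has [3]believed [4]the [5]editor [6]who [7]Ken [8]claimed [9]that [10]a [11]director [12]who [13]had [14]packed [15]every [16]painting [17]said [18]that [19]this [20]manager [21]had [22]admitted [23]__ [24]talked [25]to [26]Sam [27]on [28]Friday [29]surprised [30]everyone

5

The gap at 23 is the subject of "talked", inside a relative clause.
The relative pronoun is "who" (word 6); it is bound by the head noun immediately before it.
Its filler is the head noun "editor", at word 5.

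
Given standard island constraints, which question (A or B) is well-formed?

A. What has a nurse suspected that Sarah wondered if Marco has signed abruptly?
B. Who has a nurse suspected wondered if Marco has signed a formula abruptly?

In A, the wh-phrase is extracted from inside a wh-island (introduced by "if"), which blocks movement.
In B, the extraction path crosses only that-complement boundaries, which are transparent.
So B is grammatical.

B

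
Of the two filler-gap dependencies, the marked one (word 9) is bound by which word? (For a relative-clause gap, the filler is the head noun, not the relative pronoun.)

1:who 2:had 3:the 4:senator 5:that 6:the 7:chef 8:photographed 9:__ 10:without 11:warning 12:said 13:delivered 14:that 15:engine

4

The marked gap is inside the relative clause, the direct object of "photographed".
Its filler is the head noun "senator" (via "that"), at word 4.
(The other dependency links word 1 to a gap after word 12.)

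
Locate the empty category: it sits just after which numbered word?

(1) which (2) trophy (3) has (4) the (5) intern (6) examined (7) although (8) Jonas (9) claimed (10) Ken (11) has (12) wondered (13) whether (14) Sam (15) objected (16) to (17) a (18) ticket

The displaced element is "which trophy" (word 2).
It functions as the direct object of "examined", so the gap sits immediately after word 6 ("examined").
Base order: The intern has examined which trophy although Jonas claimed Ken has wondered whether Sam objected to a ticket.

6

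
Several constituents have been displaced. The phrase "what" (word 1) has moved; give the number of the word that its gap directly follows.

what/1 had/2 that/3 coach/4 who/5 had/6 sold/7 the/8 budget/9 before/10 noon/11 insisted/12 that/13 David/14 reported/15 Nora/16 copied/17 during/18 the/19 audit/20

17

The displaced element is "what" (word 1).
It is linked across 2 clause boundaries (that → Ø).
It functions as the direct object of "copied", so the gap sits immediately after word 17 ("copied").
Base order: That coach who had sold the budget before noon had insisted that David reported Nora copied what during the audit.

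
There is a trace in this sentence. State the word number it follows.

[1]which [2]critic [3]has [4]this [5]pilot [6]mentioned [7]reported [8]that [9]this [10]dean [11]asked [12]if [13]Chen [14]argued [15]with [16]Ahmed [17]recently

6

The displaced element is "which critic" (word 2).
It is linked across 1 clause boundary (Ø).
It functions as the subject of "reported", so the gap sits immediately after word 6 ("mentioned").
Base order: This pilot has mentioned that which critic reported that this dean asked if Chen argued with Ahmed recently.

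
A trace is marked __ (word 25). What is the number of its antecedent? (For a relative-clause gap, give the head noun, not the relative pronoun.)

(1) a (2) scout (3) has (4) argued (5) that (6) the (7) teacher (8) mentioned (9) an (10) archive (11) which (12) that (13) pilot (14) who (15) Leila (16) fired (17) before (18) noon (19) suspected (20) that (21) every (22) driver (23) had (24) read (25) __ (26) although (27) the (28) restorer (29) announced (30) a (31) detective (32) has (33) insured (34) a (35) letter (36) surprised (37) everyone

The gap at 25 is the object of "read", inside a relative clause.
The relative pronoun is "which" (word 11); it is bound by the head noun immediately before it.
Its filler is the head noun "archive", at word 10.

10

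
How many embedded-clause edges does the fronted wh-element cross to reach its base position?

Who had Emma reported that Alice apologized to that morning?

"who" is extracted from the PP object of "apologized".
Boundaries crossed, outermost first: [that] — 1 in total.

1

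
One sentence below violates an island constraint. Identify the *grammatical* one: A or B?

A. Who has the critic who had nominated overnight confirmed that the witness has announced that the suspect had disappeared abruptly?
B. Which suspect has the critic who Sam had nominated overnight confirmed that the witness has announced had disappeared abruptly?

B

In A, the wh-phrase is extracted from inside a complex-NP island (relative clause) (introduced by "who"), which blocks movement.
In B, the extraction path crosses only that-complement boundaries, which are transparent.
So B is grammatical.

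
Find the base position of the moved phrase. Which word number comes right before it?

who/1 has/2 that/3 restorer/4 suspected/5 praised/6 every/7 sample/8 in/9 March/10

The displaced element is "who" (word 1).
It is linked across 1 clause boundary (Ø).
It functions as the subject of "praised", so the gap sits immediately after word 5 ("suspected").
Base order: That restorer has suspected that who praised every sample in March.

5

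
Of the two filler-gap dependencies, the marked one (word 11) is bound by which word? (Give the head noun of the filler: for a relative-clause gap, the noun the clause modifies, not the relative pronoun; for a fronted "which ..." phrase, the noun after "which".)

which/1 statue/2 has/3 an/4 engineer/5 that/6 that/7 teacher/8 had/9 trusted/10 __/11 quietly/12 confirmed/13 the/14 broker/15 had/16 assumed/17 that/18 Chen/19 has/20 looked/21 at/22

The marked gap is inside the relative clause, the direct object of "trusted".
Its filler is the head noun "engineer" (via "that"), at word 5.
(The other dependency links word 2 to a gap after word 22.)

5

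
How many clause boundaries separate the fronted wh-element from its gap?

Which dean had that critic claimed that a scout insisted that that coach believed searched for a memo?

3

"which dean" is extracted from the subject of "searched".
Boundaries crossed, outermost first: [that], [that], [Ø] — 3 in total.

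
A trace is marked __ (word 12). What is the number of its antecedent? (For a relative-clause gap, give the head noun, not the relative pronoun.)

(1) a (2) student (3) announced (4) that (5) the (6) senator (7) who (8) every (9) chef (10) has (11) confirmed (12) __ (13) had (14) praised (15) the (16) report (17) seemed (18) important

The gap at 12 is the subject of "praised", inside a relative clause.
The relative pronoun is "who" (word 7); it is bound by the head noun immediately before it.
Its filler is the head noun "senator", at word 6.

6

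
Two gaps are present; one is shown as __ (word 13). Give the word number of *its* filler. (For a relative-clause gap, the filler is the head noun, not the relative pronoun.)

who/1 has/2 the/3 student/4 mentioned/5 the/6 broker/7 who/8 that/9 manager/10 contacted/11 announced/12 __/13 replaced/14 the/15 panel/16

The marked gap is the subject of "replaced".
Its filler is the fronted wh-phrase "who", at word 1.
(The other dependency links word 7 to a gap after word 11.)

1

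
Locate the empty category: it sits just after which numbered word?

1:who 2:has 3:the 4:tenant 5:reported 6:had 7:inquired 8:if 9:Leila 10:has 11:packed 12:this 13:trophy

5

The displaced element is "who" (word 1).
It is linked across 1 clause boundary (Ø).
It functions as the subject of "inquired", so the gap sits immediately after word 5 ("reported").
Base order: The tenant has reported that who had inquired if Leila has packed this trophy.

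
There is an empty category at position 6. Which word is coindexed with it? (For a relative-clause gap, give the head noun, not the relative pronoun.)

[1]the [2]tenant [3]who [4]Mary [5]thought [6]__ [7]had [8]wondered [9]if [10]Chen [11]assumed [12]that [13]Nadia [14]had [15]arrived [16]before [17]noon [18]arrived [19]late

2

The gap at 6 is the subject of "wondered", inside a relative clause.
The relative pronoun is "who" (word 3); it is bound by the head noun immediately before it.
Its filler is the head noun "tenant", at word 2.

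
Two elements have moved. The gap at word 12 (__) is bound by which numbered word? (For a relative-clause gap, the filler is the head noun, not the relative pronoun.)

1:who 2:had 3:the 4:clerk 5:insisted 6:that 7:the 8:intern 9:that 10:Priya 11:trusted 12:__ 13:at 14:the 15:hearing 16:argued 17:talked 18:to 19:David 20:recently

8

The marked gap is inside the relative clause, the direct object of "trusted".
Its filler is the head noun "intern" (via "that"), at word 8.
(The other dependency links word 1 to a gap after word 16.)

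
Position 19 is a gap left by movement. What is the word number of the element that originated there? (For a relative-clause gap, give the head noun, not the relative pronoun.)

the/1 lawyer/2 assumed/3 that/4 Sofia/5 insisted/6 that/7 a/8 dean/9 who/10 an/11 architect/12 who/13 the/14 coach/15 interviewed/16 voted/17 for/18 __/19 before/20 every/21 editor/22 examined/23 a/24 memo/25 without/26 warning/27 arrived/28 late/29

9

The gap at 19 is the prepositional object of "voted", inside a relative clause.
The relative pronoun is "who" (word 10); it is bound by the head noun immediately before it.
Its filler is the head noun "dean", at word 9.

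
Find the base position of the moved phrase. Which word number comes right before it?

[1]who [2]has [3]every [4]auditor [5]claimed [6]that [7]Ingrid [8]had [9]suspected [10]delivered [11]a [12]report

The displaced element is "who" (word 1).
It is linked across 2 clause boundaries (that → Ø).
It functions as the subject of "delivered", so the gap sits immediately after word 9 ("suspected").
Base order: Every auditor has claimed that Ingrid had suspected that who delivered a report.

9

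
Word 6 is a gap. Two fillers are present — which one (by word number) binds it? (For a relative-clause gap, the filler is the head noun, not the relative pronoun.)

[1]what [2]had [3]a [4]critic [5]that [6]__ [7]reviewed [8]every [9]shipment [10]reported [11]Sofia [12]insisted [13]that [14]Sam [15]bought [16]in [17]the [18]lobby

4

The marked gap is inside the relative clause, the subject of "reviewed".
Its filler is the head noun "critic" (via "that"), at word 4.
(The other dependency links word 1 to a gap after word 15.)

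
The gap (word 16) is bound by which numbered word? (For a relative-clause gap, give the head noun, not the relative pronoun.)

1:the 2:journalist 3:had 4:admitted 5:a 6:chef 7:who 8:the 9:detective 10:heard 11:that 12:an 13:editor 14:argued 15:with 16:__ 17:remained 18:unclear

The gap at 16 is the prepositional object of "argued", inside a relative clause.
The relative pronoun is "who" (word 7); it is bound by the head noun immediately before it.
Its filler is the head noun "chef", at word 6.

6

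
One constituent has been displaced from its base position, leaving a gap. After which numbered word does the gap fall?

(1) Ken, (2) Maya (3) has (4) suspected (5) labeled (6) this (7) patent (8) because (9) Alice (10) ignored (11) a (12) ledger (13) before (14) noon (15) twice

The displaced element is "Ken" (word 1).
It is linked across 1 clause boundary (Ø).
It functions as the subject of "labeled", so the gap sits immediately after word 4 ("suspected").
Base order: Maya has suspected that Ken labeled this patent because Alice ignored a ledger before noon twice.

4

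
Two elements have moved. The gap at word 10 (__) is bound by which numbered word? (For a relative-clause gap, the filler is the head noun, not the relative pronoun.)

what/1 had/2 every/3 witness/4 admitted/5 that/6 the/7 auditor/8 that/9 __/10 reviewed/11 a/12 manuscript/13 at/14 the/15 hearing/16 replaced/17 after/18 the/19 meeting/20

8

The marked gap is inside the relative clause, the subject of "reviewed".
Its filler is the head noun "auditor" (via "that"), at word 8.
(The other dependency links word 1 to a gap after word 17.)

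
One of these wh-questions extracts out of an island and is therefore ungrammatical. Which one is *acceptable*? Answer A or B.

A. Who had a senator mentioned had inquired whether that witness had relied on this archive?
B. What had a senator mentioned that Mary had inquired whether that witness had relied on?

A

In B, the wh-phrase is extracted from inside a wh-island (introduced by "whether"), which blocks movement.
In A, the extraction path crosses only that-complement boundaries, which are transparent.
So A is grammatical.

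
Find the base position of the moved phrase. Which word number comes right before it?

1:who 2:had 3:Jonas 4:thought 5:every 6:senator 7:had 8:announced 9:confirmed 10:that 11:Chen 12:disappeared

8

The displaced element is "who" (word 1).
It is linked across 2 clause boundaries (Ø → Ø).
It functions as the subject of "confirmed", so the gap sits immediately after word 8 ("announced").
Base order: Jonas had thought every senator had announced who confirmed that Chen disappeared.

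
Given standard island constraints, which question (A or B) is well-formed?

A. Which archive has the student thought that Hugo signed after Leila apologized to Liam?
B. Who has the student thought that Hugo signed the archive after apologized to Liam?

A

In B, the wh-phrase is extracted from inside an adjunct island (introduced by "after"), which blocks movement.
In A, the extraction path crosses only that-complement boundaries, which are transparent.
So A is grammatical.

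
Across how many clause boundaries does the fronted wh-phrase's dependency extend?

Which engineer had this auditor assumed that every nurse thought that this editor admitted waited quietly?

"which engineer" is extracted from the subject of "waited".
Boundaries crossed, outermost first: [that], [that], [Ø] — 3 in total.

3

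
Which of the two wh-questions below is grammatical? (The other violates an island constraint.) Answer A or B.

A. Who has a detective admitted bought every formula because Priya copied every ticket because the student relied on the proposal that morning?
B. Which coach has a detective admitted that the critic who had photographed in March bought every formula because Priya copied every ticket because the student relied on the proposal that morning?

A

In B, the wh-phrase is extracted from inside a complex-NP island (relative clause) (introduced by "who"), which blocks movement.
In A, the extraction path crosses only that-complement boundaries, which are transparent.
So A is grammatical.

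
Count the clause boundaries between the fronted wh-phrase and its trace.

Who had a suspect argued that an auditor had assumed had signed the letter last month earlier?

2

"who" is extracted from the subject of "signed".
Boundaries crossed, outermost first: [that], [Ø] — 2 in total.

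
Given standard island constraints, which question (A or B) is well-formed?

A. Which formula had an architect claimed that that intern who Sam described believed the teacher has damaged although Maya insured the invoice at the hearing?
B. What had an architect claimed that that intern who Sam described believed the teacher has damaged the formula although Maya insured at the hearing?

A

In B, the wh-phrase is extracted from inside an adjunct island (introduced by "although"), which blocks movement.
In A, the extraction path crosses only that-complement boundaries, which are transparent.
So A is grammatical.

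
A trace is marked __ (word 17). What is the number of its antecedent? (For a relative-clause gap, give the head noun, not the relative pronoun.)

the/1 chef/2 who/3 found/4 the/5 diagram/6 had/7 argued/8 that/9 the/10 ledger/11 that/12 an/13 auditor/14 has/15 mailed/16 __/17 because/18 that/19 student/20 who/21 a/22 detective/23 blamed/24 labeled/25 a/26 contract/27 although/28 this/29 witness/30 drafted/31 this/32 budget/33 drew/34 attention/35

The gap at 17 is the object of "mailed", inside a relative clause.
The relative pronoun is "that" (word 12); it is bound by the head noun immediately before it.
Its filler is the head noun "ledger", at word 11.

11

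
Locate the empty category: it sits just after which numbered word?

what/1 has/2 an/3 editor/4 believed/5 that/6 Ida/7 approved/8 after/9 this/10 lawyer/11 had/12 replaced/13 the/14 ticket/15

8

The displaced element is "what" (word 1).
It is linked across 1 clause boundary (that).
It functions as the direct object of "approved", so the gap sits immediately after word 8 ("approved").
Base order: An editor has believed that Ida approved what after this lawyer had replaced the ticket.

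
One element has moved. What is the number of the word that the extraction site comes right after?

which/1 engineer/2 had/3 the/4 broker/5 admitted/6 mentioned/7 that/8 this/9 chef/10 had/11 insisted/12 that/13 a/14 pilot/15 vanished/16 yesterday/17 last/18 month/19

The displaced element is "which engineer" (word 2).
It is linked across 1 clause boundary (Ø).
It functions as the subject of "mentioned", so the gap sits immediately after word 6 ("admitted").
Base order: The broker had admitted which engineer mentioned that this chef had insisted that a pilot vanished yesterday last month.

6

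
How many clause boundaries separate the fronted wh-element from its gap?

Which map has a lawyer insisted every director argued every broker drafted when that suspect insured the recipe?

"which map" is extracted from the object of "drafted".
Boundaries crossed, outermost first: [Ø], [Ø] — 2 in total.

2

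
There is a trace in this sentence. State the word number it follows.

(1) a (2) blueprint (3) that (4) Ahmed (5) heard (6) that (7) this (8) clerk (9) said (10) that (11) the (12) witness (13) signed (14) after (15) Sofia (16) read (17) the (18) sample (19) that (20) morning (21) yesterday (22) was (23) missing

The displaced element is "a blueprint" (word 2).
It is linked across 2 clause boundaries (that → that).
It functions as the direct object of "signed", so the gap sits immediately after word 13 ("signed").
Base order: Ahmed heard that this clerk said that the witness signed a blueprint after Sofia read the sample that morning yesterday.

13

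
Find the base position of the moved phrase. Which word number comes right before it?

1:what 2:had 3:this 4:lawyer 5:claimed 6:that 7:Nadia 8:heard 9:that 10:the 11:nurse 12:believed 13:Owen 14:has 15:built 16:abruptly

The displaced element is "what" (word 1).
It is linked across 3 clause boundaries (that → that → Ø).
It functions as the direct object of "built", so the gap sits immediately after word 15 ("built").
Base order: This lawyer had claimed that Nadia heard that the nurse believed Owen has built what abruptly.

15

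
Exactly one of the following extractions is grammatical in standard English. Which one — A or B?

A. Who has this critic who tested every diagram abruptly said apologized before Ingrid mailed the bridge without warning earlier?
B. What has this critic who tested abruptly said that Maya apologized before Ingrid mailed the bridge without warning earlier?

A

In B, the wh-phrase is extracted from inside a complex-NP island (relative clause) (introduced by "who"), which blocks movement.
In A, the extraction path crosses only that-complement boundaries, which are transparent.
So A is grammatical.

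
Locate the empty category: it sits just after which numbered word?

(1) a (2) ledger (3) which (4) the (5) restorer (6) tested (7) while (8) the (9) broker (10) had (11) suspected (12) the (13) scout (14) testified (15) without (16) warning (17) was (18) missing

The displaced element is "a ledger" (word 2).
It functions as the direct object of "tested", so the gap sits immediately after word 6 ("tested").
Base order: The restorer tested a ledger while the broker had suspected the scout testified without warning.

6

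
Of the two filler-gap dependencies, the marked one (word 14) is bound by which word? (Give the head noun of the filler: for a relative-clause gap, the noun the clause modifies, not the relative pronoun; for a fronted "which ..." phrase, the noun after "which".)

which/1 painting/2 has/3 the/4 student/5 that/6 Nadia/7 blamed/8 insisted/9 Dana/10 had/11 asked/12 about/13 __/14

2

The marked gap is the object of the preposition "about" of "asked".
Its filler is the fronted wh-phrase "which painting", at word 2.
(The other dependency links word 5 to a gap after word 8.)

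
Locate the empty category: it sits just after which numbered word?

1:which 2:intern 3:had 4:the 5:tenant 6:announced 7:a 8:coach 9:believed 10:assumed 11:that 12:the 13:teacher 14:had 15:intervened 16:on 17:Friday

The displaced element is "which intern" (word 2).
It is linked across 2 clause boundaries (Ø → Ø).
It functions as the subject of "assumed", so the gap sits immediately after word 9 ("believed").
Base order: The tenant had announced a coach believed that which intern assumed that the teacher had intervened on Friday.

9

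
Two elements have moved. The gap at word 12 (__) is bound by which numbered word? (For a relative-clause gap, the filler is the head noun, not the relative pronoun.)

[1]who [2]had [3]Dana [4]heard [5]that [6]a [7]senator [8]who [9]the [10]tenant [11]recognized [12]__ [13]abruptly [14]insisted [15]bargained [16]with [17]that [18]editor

7

The marked gap is inside the relative clause, the direct object of "recognized".
Its filler is the head noun "senator" (via "who"), at word 7.
(The other dependency links word 1 to a gap after word 14.)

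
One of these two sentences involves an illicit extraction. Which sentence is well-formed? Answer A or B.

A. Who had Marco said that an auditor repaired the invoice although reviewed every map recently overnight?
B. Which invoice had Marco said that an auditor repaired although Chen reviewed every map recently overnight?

B

In A, the wh-phrase is extracted from inside an adjunct island (introduced by "although"), which blocks movement.
In B, the extraction path crosses only that-complement boundaries, which are transparent.
So B is grammatical.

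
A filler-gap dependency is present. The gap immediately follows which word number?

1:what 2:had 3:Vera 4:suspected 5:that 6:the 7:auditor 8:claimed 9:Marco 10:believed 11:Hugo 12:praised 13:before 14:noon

The displaced element is "what" (word 1).
It is linked across 3 clause boundaries (that → Ø → Ø).
It functions as the direct object of "praised", so the gap sits immediately after word 12 ("praised").
Base order: Vera had suspected that the auditor claimed Marco believed Hugo praised what before noon.

12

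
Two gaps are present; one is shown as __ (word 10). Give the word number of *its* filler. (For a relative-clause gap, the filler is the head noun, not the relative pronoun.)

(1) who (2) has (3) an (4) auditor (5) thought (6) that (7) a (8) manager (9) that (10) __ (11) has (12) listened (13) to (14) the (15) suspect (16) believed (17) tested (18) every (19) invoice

The marked gap is inside the relative clause, the subject of "listened".
Its filler is the head noun "manager" (via "that"), at word 8.
(The other dependency links word 1 to a gap after word 16.)

8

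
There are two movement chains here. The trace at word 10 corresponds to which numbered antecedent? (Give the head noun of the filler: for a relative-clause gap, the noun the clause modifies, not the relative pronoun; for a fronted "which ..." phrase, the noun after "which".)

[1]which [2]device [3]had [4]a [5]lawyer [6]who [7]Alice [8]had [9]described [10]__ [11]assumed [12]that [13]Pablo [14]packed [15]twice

5

The marked gap is inside the relative clause, the direct object of "described".
Its filler is the head noun "lawyer" (via "who"), at word 5.
(The other dependency links word 2 to a gap after word 14.)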